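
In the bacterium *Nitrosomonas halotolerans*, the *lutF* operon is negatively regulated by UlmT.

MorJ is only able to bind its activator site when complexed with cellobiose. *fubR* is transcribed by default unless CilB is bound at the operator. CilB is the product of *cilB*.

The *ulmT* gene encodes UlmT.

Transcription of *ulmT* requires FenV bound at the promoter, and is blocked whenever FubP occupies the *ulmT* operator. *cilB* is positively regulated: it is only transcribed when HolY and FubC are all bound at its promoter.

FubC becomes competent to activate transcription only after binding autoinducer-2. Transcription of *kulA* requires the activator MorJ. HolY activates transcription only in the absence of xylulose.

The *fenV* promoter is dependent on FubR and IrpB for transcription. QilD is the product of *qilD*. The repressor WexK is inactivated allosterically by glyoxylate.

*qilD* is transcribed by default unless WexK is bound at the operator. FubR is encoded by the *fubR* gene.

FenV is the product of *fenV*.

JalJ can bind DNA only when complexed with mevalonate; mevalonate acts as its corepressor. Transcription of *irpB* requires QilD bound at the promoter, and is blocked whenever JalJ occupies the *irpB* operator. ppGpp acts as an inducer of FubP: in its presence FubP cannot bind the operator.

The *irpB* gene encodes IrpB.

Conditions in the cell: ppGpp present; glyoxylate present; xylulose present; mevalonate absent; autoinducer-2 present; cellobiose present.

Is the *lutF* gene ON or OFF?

OFF

Xylulose is present, so HolY is inactive.
Autoinducer-2 is present, so FubC is active.
Required activator HolY is absent, so *cilB* is not transcribed.
So CilB is not produced.
With no repressor bound, *fubR* is transcribed.
So FubR is produced and active.
Glyoxylate is present, so WexK is inactive.
With no repressor bound, *qilD* is transcribed.
So QilD is produced and active.
Mevalonate is absent, so JalJ is inactive.
No repressor is bound and QilD is active, so *irpB* is transcribed.
So IrpB is produced and active.
No repressor is bound and FubR and IrpB are active, so *fenV* is transcribed.
So FenV is produced and active.
ppGpp is present, so FubP is inactive.
No repressor is bound and FenV is active, so *ulmT* is transcribed.
So UlmT is produced and active.
With repressor UlmT bound, *lutF* is not transcribed.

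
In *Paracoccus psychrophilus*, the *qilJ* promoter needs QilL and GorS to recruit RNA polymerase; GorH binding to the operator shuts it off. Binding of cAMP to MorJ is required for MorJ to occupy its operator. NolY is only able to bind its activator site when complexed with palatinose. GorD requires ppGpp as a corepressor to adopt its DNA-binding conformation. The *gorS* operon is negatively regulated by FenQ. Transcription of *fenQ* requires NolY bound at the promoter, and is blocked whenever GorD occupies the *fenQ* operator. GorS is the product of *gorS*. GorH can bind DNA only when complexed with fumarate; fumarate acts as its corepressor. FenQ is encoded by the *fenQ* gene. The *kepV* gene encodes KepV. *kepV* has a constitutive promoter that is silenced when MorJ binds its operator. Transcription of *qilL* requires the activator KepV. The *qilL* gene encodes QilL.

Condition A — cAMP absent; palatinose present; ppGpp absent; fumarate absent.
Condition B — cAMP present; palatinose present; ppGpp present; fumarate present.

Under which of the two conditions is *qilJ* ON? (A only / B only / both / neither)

neither

Condition A:
cAMP is absent, so MorJ is inactive.
With no repressor bound, *kepV* is transcribed.
So KepV is produced and active.
No repressor is bound and KepV is active, so *qilL* is transcribed.
So QilL is produced and active.
Palatinose is present, so NolY is active.
ppGpp is absent, so GorD is inactive.
No repressor is bound and NolY is active, so *fenQ* is transcribed.
So FenQ is produced and active.
With repressor FenQ bound, *gorS* is not transcribed.
So GorS is not produced.
Fumarate is absent, so GorH is inactive.
Required activator GorS is absent, so *qilJ* is not transcribed.
→ *qilJ* is OFF in A.
Condition B:
cAMP is present, so MorJ is active.
With repressor MorJ bound, *kepV* is not transcribed.
So KepV is not produced.
Required activator KepV is absent, so *qilL* is not transcribed.
So QilL is not produced.
Palatinose is present, so NolY is active.
ppGpp is present, so GorD is active.
With repressor GorD bound, *fenQ* is not transcribed.
So FenQ is not produced.
With no repressor bound, *gorS* is transcribed.
So GorS is produced and active.
Fumarate is present, so GorH is active.
With repressor GorH bound, *qilJ* is not transcribed.
→ *qilJ* is OFF in B.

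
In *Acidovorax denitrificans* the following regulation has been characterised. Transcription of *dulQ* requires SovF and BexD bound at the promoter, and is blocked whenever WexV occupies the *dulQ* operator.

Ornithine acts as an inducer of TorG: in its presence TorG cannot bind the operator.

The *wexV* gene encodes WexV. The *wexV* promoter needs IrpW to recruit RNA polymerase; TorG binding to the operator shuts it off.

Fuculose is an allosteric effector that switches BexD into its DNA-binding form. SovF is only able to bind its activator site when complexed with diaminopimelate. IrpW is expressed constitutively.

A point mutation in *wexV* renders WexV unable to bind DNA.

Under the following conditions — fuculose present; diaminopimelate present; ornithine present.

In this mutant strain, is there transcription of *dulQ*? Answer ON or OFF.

WexV is non-functional in this strain, so it has no effect.
Diaminopimelate is present, so SovF is active.
Fuculose is present, so BexD is active.
No repressor is bound and SovF and BexD are active, so *dulQ* is transcribed.

ON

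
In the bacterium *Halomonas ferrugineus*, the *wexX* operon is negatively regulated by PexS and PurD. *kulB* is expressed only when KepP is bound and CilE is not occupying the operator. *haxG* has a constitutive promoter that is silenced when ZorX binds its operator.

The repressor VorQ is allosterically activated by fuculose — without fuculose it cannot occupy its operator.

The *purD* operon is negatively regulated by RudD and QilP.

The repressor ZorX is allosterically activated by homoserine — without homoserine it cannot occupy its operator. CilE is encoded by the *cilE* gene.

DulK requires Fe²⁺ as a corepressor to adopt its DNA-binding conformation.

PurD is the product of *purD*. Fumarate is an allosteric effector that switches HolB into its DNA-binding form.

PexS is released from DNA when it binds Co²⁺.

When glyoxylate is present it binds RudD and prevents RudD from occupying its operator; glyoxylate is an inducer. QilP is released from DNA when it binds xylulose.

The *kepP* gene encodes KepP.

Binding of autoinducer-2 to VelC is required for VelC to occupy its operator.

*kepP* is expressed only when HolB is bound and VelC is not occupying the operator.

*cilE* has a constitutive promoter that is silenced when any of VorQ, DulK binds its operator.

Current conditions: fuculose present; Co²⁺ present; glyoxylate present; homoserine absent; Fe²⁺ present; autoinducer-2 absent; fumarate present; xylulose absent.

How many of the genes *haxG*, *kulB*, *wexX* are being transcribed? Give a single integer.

3

Homoserine is absent, so ZorX is inactive.
With no repressor bound, *haxG* is transcribed.
→ *haxG* is ON.
Fumarate is present, so HolB is active.
Autoinducer-2 is absent, so VelC is inactive.
No repressor is bound and HolB is active, so *kepP* is transcribed.
So KepP is produced and active.
Fuculose is present, so VorQ is active.
Fe²⁺ is present, so DulK is active.
With repressor VorQ bound, *cilE* is not transcribed.
So CilE is not produced.
No repressor is bound and KepP is active, so *kulB* is transcribed.
→ *kulB* is ON.
Co²⁺ is present, so PexS is inactive.
Glyoxylate is present, so RudD is inactive.
Xylulose is absent, so QilP is active.
With repressor QilP bound, *purD* is not transcribed.
So PurD is not produced.
With no repressor bound, *wexX* is transcribed.
→ *wexX* is ON.
3 of the 3 genes are transcribed.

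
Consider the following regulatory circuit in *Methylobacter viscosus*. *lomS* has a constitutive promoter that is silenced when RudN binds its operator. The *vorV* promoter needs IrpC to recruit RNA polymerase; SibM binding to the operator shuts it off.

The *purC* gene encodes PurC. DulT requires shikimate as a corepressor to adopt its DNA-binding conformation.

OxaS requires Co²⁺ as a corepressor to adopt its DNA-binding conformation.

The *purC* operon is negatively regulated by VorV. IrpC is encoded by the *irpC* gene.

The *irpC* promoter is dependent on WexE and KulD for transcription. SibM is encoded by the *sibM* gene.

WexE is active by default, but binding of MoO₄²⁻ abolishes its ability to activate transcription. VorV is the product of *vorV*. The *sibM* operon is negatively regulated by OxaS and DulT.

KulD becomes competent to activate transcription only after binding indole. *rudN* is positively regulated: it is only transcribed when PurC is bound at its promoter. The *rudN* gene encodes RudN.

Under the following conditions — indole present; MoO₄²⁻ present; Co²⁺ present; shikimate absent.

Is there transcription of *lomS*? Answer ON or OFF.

OFF

MoO₄²⁻ is present, so WexE is inactive.
Indole is present, so KulD is active.
Required activator WexE is absent, so *irpC* is not transcribed.
So IrpC is not produced.
Co²⁺ is present, so OxaS is active.
Shikimate is absent, so DulT is inactive.
With repressor OxaS bound, *sibM* is not transcribed.
So SibM is not produced.
Required activator IrpC is absent, so *vorV* is not transcribed.
So VorV is not produced.
With no repressor bound, *purC* is transcribed.
So PurC is produced and active.
No repressor is bound and PurC is active, so *rudN* is transcribed.
So RudN is produced and active.
With repressor RudN bound, *lomS* is not transcribed.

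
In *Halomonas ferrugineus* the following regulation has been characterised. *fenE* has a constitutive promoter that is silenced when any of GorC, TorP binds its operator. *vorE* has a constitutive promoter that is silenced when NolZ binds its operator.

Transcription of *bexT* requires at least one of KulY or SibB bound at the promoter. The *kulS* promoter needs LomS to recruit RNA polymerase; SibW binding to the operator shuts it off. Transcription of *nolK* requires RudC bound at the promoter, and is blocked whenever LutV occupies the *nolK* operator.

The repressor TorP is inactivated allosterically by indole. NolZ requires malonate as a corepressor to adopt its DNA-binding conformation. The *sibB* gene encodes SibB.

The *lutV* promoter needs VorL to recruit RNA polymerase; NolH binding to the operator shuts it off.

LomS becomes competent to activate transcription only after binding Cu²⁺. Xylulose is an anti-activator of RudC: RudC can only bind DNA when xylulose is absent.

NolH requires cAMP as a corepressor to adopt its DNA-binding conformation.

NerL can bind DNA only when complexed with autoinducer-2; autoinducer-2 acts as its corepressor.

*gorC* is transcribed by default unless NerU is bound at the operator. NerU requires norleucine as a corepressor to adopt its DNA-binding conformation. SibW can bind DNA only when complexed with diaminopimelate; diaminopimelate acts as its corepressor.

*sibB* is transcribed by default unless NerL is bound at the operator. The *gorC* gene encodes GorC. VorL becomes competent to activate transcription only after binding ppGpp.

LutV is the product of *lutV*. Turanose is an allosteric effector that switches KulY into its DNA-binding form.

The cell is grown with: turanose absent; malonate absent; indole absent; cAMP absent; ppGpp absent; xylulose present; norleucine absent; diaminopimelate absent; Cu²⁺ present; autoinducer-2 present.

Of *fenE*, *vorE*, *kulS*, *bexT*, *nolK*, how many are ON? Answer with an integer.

Norleucine is absent, so NerU is inactive.
With no repressor bound, *gorC* is transcribed.
So GorC is produced and active.
Indole is absent, so TorP is active.
With repressor GorC bound, *fenE* is not transcribed.
→ *fenE* is OFF.
Malonate is absent, so NolZ is inactive.
With no repressor bound, *vorE* is transcribed.
→ *vorE* is ON.
Diaminopimelate is absent, so SibW is inactive.
Cu²⁺ is present, so LomS is active.
No repressor is bound and LomS is active, so *kulS* is transcribed.
→ *kulS* is ON.
Turanose is absent, so KulY is inactive.
Autoinducer-2 is present, so NerL is active.
With repressor NerL bound, *sibB* is not transcribed.
So SibB is not produced.
No activator is available at the *bexT* promoter, so *bexT* is not transcribed.
→ *bexT* is OFF.
ppGpp is absent, so VorL is inactive.
cAMP is absent, so NolH is inactive.
Required activator VorL is absent, so *lutV* is not transcribed.
So LutV is not produced.
Xylulose is present, so RudC is inactive.
Required activator RudC is absent, so *nolK* is not transcribed.
→ *nolK* is OFF.
2 of the 5 genes are transcribed.

2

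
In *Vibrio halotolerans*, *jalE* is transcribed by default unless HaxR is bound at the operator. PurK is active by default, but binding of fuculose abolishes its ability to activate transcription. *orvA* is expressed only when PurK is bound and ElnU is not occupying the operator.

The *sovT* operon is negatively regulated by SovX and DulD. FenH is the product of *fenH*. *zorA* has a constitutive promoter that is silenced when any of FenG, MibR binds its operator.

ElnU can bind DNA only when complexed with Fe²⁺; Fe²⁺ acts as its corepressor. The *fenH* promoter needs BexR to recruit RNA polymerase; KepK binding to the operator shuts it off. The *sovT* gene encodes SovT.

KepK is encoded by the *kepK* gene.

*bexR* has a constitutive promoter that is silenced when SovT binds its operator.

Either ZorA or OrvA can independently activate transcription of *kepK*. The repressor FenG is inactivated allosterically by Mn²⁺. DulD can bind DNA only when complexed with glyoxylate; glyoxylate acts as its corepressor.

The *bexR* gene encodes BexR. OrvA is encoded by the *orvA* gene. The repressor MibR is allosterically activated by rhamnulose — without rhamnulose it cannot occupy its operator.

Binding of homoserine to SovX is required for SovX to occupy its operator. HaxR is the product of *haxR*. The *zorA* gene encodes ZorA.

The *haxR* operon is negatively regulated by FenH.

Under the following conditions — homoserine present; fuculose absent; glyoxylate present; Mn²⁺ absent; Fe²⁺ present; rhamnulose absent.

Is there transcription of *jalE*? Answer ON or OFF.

ON

Mn²⁺ is absent, so FenG is active.
Rhamnulose is absent, so MibR is inactive.
With repressor FenG bound, *zorA* is not transcribed.
So ZorA is not produced.
Fe²⁺ is present, so ElnU is active.
Fuculose is absent, so PurK is active.
With repressor ElnU bound, *orvA* is not transcribed.
So OrvA is not produced.
No activator is available at the *kepK* promoter, so *kepK* is not transcribed.
So KepK is not produced.
Homoserine is present, so SovX is active.
Glyoxylate is present, so DulD is active.
With repressor SovX bound, *sovT* is not transcribed.
So SovT is not produced.
With no repressor bound, *bexR* is transcribed.
So BexR is produced and active.
No repressor is bound and BexR is active, so *fenH* is transcribed.
So FenH is produced and active.
With repressor FenH bound, *haxR* is not transcribed.
So HaxR is not produced.
With no repressor bound, *jalE* is transcribed.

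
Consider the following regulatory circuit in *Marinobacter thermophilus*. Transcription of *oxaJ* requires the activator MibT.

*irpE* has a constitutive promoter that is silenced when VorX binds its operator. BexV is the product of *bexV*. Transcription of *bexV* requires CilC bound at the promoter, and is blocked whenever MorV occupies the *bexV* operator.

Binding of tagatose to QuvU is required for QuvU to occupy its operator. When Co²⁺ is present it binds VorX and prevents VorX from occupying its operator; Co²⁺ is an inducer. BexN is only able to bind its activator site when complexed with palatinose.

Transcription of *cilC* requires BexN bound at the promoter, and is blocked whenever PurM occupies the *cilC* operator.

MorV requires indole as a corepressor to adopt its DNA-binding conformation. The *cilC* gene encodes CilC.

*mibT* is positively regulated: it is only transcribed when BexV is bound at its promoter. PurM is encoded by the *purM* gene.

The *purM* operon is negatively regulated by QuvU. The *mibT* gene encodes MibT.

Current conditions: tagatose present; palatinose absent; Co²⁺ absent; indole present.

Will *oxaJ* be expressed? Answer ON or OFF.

Tagatose is present, so QuvU is active.
With repressor QuvU bound, *purM* is not transcribed.
So PurM is not produced.
Palatinose is absent, so BexN is inactive.
Required activator BexN is absent, so *cilC* is not transcribed.
So CilC is not produced.
Indole is present, so MorV is active.
With repressor MorV bound, *bexV* is not transcribed.
So BexV is not produced.
Required activator BexV is absent, so *mibT* is not transcribed.
So MibT is not produced.
Required activator MibT is absent, so *oxaJ* is not transcribed.

OFF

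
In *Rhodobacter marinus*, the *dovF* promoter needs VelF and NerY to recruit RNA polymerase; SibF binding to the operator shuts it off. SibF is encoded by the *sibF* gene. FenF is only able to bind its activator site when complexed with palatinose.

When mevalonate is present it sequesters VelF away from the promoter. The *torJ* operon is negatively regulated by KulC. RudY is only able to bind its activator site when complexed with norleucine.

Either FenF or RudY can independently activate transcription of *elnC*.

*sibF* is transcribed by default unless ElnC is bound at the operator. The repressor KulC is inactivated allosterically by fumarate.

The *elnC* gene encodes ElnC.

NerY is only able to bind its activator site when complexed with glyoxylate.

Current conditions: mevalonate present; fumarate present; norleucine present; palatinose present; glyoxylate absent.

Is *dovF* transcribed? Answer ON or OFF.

OFF

Mevalonate is present, so VelF is inactive.
Palatinose is present, so FenF is active.
Norleucine is present, so RudY is active.
Activator FenF is present, so *elnC* is transcribed.
So ElnC is produced and active.
With repressor ElnC bound, *sibF* is not transcribed.
So SibF is not produced.
Glyoxylate is absent, so NerY is inactive.
Required activator VelF is absent, so *dovF* is not transcribed.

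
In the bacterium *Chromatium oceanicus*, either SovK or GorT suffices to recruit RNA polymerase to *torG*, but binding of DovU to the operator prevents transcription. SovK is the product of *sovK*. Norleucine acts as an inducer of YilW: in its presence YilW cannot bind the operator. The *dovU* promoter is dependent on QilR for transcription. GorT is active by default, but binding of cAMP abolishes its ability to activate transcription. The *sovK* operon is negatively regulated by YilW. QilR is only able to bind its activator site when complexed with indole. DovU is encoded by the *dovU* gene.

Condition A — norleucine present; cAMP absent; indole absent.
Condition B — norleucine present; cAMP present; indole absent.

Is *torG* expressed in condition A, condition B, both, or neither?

both

Condition A:
Norleucine is present, so YilW is inactive.
With no repressor bound, *sovK* is transcribed.
So SovK is produced and active.
cAMP is absent, so GorT is active.
Indole is absent, so QilR is inactive.
Required activator QilR is absent, so *dovU* is not transcribed.
So DovU is not produced.
Activator SovK is present, so *torG* is transcribed.
→ *torG* is ON in A.
Condition B:
Norleucine is present, so YilW is inactive.
With no repressor bound, *sovK* is transcribed.
So SovK is produced and active.
cAMP is present, so GorT is inactive.
Indole is absent, so QilR is inactive.
Required activator QilR is absent, so *dovU* is not transcribed.
So DovU is not produced.
Activator SovK is present, so *torG* is transcribed.
→ *torG* is ON in B.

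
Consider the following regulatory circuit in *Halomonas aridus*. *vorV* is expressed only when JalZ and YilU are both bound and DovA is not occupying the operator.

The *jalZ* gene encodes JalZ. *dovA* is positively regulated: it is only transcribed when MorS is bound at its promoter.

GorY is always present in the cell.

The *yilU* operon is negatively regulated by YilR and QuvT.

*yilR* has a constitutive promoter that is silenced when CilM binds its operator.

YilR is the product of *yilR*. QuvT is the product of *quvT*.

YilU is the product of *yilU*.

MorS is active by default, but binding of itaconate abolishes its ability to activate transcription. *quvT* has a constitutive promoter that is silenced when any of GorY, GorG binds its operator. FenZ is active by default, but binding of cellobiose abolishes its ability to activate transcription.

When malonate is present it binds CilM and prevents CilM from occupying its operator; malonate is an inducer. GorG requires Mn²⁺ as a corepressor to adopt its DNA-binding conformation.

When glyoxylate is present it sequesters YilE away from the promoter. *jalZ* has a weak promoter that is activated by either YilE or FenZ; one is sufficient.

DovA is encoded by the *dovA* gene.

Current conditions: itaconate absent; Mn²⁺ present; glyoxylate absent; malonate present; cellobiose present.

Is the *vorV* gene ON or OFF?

Glyoxylate is absent, so YilE is active.
Cellobiose is present, so FenZ is inactive.
Activator YilE is present, so *jalZ* is transcribed.
So JalZ is produced and active.
Malonate is present, so CilM is inactive.
With no repressor bound, *yilR* is transcribed.
So YilR is produced and active.
GorY is produced constitutively and is active.
Mn²⁺ is present, so GorG is active.
With repressor GorY bound, *quvT* is not transcribed.
So QuvT is not produced.
With repressor YilR bound, *yilU* is not transcribed.
So YilU is not produced.
Itaconate is absent, so MorS is active.
No repressor is bound and MorS is active, so *dovA* is transcribed.
So DovA is produced and active.
With repressor DovA bound, *vorV* is not transcribed.

OFF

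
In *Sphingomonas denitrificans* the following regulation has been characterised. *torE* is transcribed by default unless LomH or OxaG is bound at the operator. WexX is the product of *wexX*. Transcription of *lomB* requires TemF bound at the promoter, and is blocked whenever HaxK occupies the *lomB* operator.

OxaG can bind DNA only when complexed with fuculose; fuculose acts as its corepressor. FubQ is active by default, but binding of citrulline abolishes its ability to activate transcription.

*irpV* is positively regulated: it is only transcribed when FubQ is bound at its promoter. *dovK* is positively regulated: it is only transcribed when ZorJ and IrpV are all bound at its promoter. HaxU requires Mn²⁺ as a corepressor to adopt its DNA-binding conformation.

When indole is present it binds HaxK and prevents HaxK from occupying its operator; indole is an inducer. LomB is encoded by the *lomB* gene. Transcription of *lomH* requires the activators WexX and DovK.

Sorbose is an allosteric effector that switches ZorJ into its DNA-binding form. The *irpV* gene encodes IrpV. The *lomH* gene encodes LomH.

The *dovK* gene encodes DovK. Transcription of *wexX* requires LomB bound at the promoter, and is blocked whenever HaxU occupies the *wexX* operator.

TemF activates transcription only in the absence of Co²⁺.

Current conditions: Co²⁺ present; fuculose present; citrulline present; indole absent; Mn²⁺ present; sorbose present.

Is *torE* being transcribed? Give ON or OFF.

Co²⁺ is present, so TemF is inactive.
Indole is absent, so HaxK is active.
With repressor HaxK bound, *lomB* is not transcribed.
So LomB is not produced.
Mn²⁺ is present, so HaxU is active.
With repressor HaxU bound, *wexX* is not transcribed.
So WexX is not produced.
Sorbose is present, so ZorJ is active.
Citrulline is present, so FubQ is inactive.
Required activator FubQ is absent, so *irpV* is not transcribed.
So IrpV is not produced.
Required activator IrpV is absent, so *dovK* is not transcribed.
So DovK is not produced.
Required activator WexX is absent, so *lomH* is not transcribed.
So LomH is not produced.
Fuculose is present, so OxaG is active.
With repressor OxaG bound, *torE* is not transcribed.

OFF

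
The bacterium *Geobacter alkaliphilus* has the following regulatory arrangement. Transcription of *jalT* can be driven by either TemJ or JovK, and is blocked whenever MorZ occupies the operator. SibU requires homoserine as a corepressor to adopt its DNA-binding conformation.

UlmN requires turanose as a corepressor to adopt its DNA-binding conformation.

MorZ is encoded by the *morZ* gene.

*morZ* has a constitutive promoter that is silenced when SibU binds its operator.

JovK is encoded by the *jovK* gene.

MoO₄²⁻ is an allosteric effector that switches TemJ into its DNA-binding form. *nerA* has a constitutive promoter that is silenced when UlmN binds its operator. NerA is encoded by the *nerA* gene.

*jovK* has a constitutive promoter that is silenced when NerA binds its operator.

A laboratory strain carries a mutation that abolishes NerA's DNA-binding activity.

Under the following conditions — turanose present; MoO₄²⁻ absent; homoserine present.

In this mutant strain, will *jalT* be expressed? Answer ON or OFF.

ON

MoO₄²⁻ is absent, so TemJ is inactive.
NerA is non-functional in this strain, so it has no effect.
With no repressor bound, *jovK* is transcribed.
So JovK is produced and active.
Homoserine is present, so SibU is active.
With repressor SibU bound, *morZ* is not transcribed.
So MorZ is not produced.
Activator JovK is present, so *jalT* is transcribed.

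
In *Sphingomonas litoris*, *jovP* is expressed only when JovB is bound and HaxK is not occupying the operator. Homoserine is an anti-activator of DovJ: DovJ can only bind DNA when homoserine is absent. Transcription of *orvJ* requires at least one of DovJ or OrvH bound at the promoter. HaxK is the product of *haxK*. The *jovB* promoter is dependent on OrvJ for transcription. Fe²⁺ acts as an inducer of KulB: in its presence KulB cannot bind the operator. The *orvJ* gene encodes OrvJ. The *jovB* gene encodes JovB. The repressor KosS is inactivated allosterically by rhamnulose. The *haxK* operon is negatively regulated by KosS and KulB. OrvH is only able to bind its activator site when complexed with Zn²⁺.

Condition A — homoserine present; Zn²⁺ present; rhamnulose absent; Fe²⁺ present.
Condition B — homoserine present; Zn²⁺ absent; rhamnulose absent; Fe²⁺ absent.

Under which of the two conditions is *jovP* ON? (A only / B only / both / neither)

Condition A:
Homoserine is present, so DovJ is inactive.
Zn²⁺ is present, so OrvH is active.
Activator OrvH is present, so *orvJ* is transcribed.
So OrvJ is produced and active.
No repressor is bound and OrvJ is active, so *jovB* is transcribed.
So JovB is produced and active.
Rhamnulose is absent, so KosS is active.
Fe²⁺ is present, so KulB is inactive.
With repressor KosS bound, *haxK* is not transcribed.
So HaxK is not produced.
No repressor is bound and JovB is active, so *jovP* is transcribed.
→ *jovP* is ON in A.
Condition B:
Homoserine is present, so DovJ is inactive.
Zn²⁺ is absent, so OrvH is inactive.
No activator is available at the *orvJ* promoter, so *orvJ* is not transcribed.
So OrvJ is not produced.
Required activator OrvJ is absent, so *jovB* is not transcribed.
So JovB is not produced.
Rhamnulose is absent, so KosS is active.
Fe²⁺ is absent, so KulB is active.
With repressor KosS bound, *haxK* is not transcribed.
So HaxK is not produced.
Required activator JovB is absent, so *jovP* is not transcribed.
→ *jovP* is OFF in B.

A only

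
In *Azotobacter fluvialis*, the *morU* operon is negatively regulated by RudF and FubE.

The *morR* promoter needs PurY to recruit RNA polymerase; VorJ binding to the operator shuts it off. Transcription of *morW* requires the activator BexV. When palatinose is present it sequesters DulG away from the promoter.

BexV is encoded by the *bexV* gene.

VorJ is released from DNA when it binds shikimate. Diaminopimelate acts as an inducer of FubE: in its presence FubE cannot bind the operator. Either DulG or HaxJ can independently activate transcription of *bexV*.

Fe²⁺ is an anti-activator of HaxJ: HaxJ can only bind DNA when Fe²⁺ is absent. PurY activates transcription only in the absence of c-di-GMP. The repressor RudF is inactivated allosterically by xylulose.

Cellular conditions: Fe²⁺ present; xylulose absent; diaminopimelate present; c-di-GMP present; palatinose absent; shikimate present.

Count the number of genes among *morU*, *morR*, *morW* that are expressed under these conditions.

1

Xylulose is absent, so RudF is active.
Diaminopimelate is present, so FubE is inactive.
With repressor RudF bound, *morU* is not transcribed.
→ *morU* is OFF.
c-di-GMP is present, so PurY is inactive.
Shikimate is present, so VorJ is inactive.
Required activator PurY is absent, so *morR* is not transcribed.
→ *morR* is OFF.
Palatinose is absent, so DulG is active.
Fe²⁺ is present, so HaxJ is inactive.
Activator DulG is present, so *bexV* is transcribed.
So BexV is produced and active.
No repressor is bound and BexV is active, so *morW* is transcribed.
→ *morW* is ON.
1 of the 3 genes is transcribed.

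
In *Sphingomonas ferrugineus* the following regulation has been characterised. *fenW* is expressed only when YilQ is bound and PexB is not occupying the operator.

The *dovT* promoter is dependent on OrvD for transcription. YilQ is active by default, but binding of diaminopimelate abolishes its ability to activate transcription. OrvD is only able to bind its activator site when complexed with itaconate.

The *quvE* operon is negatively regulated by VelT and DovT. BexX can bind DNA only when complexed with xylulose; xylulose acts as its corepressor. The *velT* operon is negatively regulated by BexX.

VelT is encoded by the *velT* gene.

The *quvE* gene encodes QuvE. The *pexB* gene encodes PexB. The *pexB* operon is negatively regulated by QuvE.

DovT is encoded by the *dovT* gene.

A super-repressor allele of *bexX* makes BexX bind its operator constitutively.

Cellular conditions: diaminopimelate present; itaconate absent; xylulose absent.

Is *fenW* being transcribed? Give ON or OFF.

OFF

Diaminopimelate is present, so YilQ is inactive.
BexX is constitutively active in this strain.
With repressor BexX bound, *velT* is not transcribed.
So VelT is not produced.
Itaconate is absent, so OrvD is inactive.
Required activator OrvD is absent, so *dovT* is not transcribed.
So DovT is not produced.
With no repressor bound, *quvE* is transcribed.
So QuvE is produced and active.
With repressor QuvE bound, *pexB* is not transcribed.
So PexB is not produced.
Required activator YilQ is absent, so *fenW* is not transcribed.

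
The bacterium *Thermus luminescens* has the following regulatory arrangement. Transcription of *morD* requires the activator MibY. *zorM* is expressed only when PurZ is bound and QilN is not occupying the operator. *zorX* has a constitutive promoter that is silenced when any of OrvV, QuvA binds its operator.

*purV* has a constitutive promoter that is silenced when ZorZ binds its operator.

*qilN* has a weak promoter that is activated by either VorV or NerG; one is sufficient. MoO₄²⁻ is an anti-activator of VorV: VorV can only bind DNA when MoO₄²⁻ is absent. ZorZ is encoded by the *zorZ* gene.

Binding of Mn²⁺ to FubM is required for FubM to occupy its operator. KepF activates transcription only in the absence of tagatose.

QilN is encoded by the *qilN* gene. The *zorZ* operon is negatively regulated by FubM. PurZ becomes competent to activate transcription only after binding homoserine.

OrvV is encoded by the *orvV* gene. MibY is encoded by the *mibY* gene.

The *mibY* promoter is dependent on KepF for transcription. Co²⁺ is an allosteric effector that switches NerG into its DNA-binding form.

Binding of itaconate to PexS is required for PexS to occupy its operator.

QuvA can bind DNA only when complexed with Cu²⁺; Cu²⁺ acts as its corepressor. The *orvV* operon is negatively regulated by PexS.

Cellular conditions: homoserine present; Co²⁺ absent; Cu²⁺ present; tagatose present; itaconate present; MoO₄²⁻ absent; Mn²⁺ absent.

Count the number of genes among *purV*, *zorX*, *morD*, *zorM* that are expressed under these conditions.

0

Mn²⁺ is absent, so FubM is inactive.
With no repressor bound, *zorZ* is transcribed.
So ZorZ is produced and active.
With repressor ZorZ bound, *purV* is not transcribed.
→ *purV* is OFF.
Itaconate is present, so PexS is active.
With repressor PexS bound, *orvV* is not transcribed.
So OrvV is not produced.
Cu²⁺ is present, so QuvA is active.
With repressor QuvA bound, *zorX* is not transcribed.
→ *zorX* is OFF.
Tagatose is present, so KepF is inactive.
Required activator KepF is absent, so *mibY* is not transcribed.
So MibY is not produced.
Required activator MibY is absent, so *morD* is not transcribed.
→ *morD* is OFF.
Homoserine is present, so PurZ is active.
MoO₄²⁻ is absent, so VorV is active.
Co²⁺ is absent, so NerG is inactive.
Activator VorV is present, so *qilN* is transcribed.
So QilN is produced and active.
With repressor QilN bound, *zorM* is not transcribed.
→ *zorM* is OFF.
0 of the 4 genes are transcribed.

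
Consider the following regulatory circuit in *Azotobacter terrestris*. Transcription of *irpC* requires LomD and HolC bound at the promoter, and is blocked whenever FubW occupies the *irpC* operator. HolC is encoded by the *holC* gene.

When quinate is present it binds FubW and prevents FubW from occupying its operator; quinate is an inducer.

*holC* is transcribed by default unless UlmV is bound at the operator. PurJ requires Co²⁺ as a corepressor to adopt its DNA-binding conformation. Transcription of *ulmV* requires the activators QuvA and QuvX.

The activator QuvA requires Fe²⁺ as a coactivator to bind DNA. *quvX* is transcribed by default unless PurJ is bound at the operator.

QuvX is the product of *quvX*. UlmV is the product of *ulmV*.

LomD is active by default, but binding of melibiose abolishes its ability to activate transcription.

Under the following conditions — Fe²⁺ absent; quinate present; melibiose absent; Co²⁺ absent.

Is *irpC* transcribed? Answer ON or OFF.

ON

Melibiose is absent, so LomD is active.
Quinate is present, so FubW is inactive.
Fe²⁺ is absent, so QuvA is inactive.
Co²⁺ is absent, so PurJ is inactive.
With no repressor bound, *quvX* is transcribed.
So QuvX is produced and active.
Required activator QuvA is absent, so *ulmV* is not transcribed.
So UlmV is not produced.
With no repressor bound, *holC* is transcribed.
So HolC is produced and active.
No repressor is bound and LomD and HolC are active, so *irpC* is transcribed.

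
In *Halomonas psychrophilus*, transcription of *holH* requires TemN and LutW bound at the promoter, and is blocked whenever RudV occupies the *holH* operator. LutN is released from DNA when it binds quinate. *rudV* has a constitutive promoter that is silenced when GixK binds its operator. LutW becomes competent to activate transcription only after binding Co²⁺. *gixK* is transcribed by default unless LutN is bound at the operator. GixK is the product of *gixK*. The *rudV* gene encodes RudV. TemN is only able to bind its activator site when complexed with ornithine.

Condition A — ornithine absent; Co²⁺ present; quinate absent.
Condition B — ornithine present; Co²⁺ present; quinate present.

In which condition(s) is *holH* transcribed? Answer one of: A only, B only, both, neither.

B only

Condition A:
Ornithine is absent, so TemN is inactive.
Co²⁺ is present, so LutW is active.
Quinate is absent, so LutN is active.
With repressor LutN bound, *gixK* is not transcribed.
So GixK is not produced.
With no repressor bound, *rudV* is transcribed.
So RudV is produced and active.
With repressor RudV bound, *holH* is not transcribed.
→ *holH* is OFF in A.
Condition B:
Ornithine is present, so TemN is active.
Co²⁺ is present, so LutW is active.
Quinate is present, so LutN is inactive.
With no repressor bound, *gixK* is transcribed.
So GixK is produced and active.
With repressor GixK bound, *rudV* is not transcribed.
So RudV is not produced.
No repressor is bound and TemN and LutW are active, so *holH* is transcribed.
→ *holH* is ON in B.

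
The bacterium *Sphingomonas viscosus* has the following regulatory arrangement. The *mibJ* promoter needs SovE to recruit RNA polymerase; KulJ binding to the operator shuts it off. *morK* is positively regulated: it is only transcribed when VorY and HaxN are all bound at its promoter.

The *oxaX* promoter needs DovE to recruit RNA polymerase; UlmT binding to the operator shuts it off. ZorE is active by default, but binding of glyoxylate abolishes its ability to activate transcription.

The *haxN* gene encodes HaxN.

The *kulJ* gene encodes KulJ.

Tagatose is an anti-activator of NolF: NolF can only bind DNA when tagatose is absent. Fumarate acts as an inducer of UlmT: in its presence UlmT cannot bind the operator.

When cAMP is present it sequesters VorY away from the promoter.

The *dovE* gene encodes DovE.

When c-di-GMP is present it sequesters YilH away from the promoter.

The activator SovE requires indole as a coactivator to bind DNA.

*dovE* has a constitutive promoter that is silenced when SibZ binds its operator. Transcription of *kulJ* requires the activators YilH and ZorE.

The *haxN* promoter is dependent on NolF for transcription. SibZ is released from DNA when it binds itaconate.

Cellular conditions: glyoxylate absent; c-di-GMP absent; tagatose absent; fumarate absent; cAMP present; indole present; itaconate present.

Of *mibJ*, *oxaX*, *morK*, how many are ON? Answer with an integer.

Indole is present, so SovE is active.
c-di-GMP is absent, so YilH is active.
Glyoxylate is absent, so ZorE is active.
No repressor is bound and YilH and ZorE are active, so *kulJ* is transcribed.
So KulJ is produced and active.
With repressor KulJ bound, *mibJ* is not transcribed.
→ *mibJ* is OFF.
Itaconate is present, so SibZ is inactive.
With no repressor bound, *dovE* is transcribed.
So DovE is produced and active.
Fumarate is absent, so UlmT is active.
With repressor UlmT bound, *oxaX* is not transcribed.
→ *oxaX* is OFF.
cAMP is present, so VorY is inactive.
Tagatose is absent, so NolF is active.
No repressor is bound and NolF is active, so *haxN* is transcribed.
So HaxN is produced and active.
Required activator VorY is absent, so *morK* is not transcribed.
→ *morK* is OFF.
0 of the 3 genes are transcribed.

0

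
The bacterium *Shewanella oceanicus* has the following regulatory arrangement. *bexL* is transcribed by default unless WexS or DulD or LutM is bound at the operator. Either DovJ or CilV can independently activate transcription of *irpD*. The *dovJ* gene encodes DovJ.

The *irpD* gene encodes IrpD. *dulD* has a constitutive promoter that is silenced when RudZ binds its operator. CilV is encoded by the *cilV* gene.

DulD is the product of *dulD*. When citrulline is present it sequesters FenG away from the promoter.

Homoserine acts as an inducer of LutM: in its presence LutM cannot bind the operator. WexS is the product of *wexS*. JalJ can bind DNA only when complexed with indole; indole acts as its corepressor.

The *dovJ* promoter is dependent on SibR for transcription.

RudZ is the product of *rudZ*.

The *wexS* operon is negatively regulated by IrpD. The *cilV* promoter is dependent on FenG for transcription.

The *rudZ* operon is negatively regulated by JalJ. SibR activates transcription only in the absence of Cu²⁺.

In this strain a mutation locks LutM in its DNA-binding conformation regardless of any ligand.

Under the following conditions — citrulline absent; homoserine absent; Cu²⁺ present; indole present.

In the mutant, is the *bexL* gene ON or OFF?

Cu²⁺ is present, so SibR is inactive.
Required activator SibR is absent, so *dovJ* is not transcribed.
So DovJ is not produced.
Citrulline is absent, so FenG is active.
No repressor is bound and FenG is active, so *cilV* is transcribed.
So CilV is produced and active.
Activator CilV is present, so *irpD* is transcribed.
So IrpD is produced and active.
With repressor IrpD bound, *wexS* is not transcribed.
So WexS is not produced.
Indole is present, so JalJ is active.
With repressor JalJ bound, *rudZ* is not transcribed.
So RudZ is not produced.
With no repressor bound, *dulD* is transcribed.
So DulD is produced and active.
LutM is constitutively active in this strain.
With repressor DulD bound, *bexL* is not transcribed.

OFF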